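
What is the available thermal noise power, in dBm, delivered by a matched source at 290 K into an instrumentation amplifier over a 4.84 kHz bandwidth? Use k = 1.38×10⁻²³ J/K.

P_n = kTB = 1.38×10⁻²³ × 290 × 4.84×10³ = 1.94×10⁻¹⁷ W
In dBm: 10 log₁₀(1.94×10⁻¹⁷ / 10⁻³) = −137.1 dBm

−137.1 dBm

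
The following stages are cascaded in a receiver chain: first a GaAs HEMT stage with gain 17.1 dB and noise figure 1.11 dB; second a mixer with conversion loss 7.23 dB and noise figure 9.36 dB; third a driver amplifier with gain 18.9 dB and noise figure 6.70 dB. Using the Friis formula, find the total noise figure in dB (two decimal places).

Convert to linear (a loss of L dB is a gain of −L dB): F_i = 10^(NF_i/10), G_i = 10^(G_i,dB/10)
  Stage 1: F_1 = 10^(1.11/10) = 1.291, G_1 = 10^(17.1/10) = 51.29
  Stage 2: F_2 = 10^(9.36/10) = 8.630, G_2 = 10^(−7.23/10) = 0.1892
  Stage 3: F_3 = 10^(6.70/10) = 4.677, G_3 = 10^(18.9/10) = 77.62
Friis cascade:
  F = 1.291 + (8.630 − 1)/51.29 + (4.677 − 1)/9.705 = 1.819
NF = 10 log₁₀(1.819) = 2.60 dB

2.60 dB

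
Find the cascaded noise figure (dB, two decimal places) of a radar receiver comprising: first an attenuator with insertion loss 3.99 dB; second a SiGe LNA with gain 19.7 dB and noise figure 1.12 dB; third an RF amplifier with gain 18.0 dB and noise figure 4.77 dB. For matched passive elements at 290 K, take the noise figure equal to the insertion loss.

5.18 dB

Convert to linear (a loss of L dB is a gain of −L dB): F_i = 10^(NF_i/10), G_i = 10^(G_i,dB/10)
  Stage 1: F_1 = 10^(3.99/10) = 2.506, G_1 = 10^(−3.99/10) = 0.3990
  Stage 2: F_2 = 10^(1.12/10) = 1.294, G_2 = 10^(19.7/10) = 93.33
  Stage 3: F_3 = 10^(4.77/10) = 2.999, G_3 = 10^(18.0/10) = 63.10
Friis cascade:
  F = 2.506 + (1.294 − 1)/0.3990 + (2.999 − 1)/37.24 = 3.297
NF = 10 log₁₀(3.297) = 5.18 dB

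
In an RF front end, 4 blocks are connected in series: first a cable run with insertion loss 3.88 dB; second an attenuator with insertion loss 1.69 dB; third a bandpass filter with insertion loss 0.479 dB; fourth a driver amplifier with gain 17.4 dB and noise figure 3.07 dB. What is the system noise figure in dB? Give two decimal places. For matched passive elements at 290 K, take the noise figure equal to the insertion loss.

Convert to linear (a loss of L dB is a gain of −L dB): F_i = 10^(NF_i/10), G_i = 10^(G_i,dB/10)
  Stage 1: F_1 = 10^(3.88/10) = 2.443, G_1 = 10^(−3.88/10) = 0.4093
  Stage 2: F_2 = 10^(1.69/10) = 1.476, G_2 = 10^(−1.69/10) = 0.6776
  Stage 3: F_3 = 10^(0.479/10) = 1.117, G_3 = 10^(−0.479/10) = 0.8956
  Stage 4: F_4 = 10^(3.07/10) = 2.028, G_4 = 10^(17.4/10) = 54.95
Friis cascade:
  F = 2.443 + (1.476 − 1)/0.4093 + (1.117 − 1)/0.2773 + (2.028 − 1)/0.2484 = 8.164
NF = 10 log₁₀(8.164) = 9.12 dB

9.12 dB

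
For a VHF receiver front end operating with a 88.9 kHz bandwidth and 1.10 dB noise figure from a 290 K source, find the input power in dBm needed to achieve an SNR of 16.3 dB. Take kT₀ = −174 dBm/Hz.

Sensitivity = −174 + 10 log₁₀(B) + NF + SNR_min
= −174 + 49.49 + 1.10 + 16.3
= −107.11 dBm → −107.1 dBm

−107.1 dBm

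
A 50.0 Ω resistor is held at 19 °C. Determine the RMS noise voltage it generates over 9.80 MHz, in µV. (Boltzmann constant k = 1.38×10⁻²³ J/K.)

T = 19 °C + 273.15 = 292.15 K
V_n = √(4kTRB)
4kTRB = 4 × 1.38×10⁻²³ × 292.15 × 5.00×10¹ × 9.80×10⁶ = 7.90×10⁻¹² V²
V_n = √(7.90×10⁻¹²) = 2.81×10⁻⁶ V = 2.81 µV

2.81 µV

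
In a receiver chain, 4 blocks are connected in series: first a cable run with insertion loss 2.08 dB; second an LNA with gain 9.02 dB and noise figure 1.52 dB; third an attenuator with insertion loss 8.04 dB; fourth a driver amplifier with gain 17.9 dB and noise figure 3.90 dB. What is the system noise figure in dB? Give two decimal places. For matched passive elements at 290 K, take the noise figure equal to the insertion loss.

7.20 dB

Convert to linear (a loss of L dB is a gain of −L dB): F_i = 10^(NF_i/10), G_i = 10^(G_i,dB/10)
  Stage 1: F_1 = 10^(2.08/10) = 1.614, G_1 = 10^(−2.08/10) = 0.6194
  Stage 2: F_2 = 10^(1.52/10) = 1.419, G_2 = 10^(9.02/10) = 7.980
  Stage 3: F_3 = 10^(8.04/10) = 6.368, G_3 = 10^(−8.04/10) = 0.1570
  Stage 4: F_4 = 10^(3.90/10) = 2.455, G_4 = 10^(17.9/10) = 61.66
Friis cascade:
  F = 1.614 + (1.419 − 1)/0.6194 + (6.368 − 1)/4.943 + (2.455 − 1)/0.7762 = 5.251
NF = 10 log₁₀(5.251) = 7.20 dB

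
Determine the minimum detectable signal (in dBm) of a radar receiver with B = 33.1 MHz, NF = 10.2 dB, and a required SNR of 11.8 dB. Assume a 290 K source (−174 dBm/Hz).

−76.8 dBm

Sensitivity = −174 + 10 log₁₀(B) + NF + SNR_min
= −174 + 75.2 + 10.2 + 11.8
= −76.8 dBm → −76.8 dBm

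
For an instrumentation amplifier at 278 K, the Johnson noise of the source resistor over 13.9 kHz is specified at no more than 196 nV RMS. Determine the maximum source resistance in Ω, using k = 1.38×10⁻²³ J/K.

180 Ω

Johnson–Nyquist: V_n = √(4kTRB) ⇒ R = V_n² / (4kTB)
4kTB = 4 × 1.38×10⁻²³ × 278 × 1.39×10⁴ = 2.13×10⁻¹⁶
R = (1.96×10⁻⁷)² / 2.13×10⁻¹⁶ = 1.80×10² Ω = 180 Ω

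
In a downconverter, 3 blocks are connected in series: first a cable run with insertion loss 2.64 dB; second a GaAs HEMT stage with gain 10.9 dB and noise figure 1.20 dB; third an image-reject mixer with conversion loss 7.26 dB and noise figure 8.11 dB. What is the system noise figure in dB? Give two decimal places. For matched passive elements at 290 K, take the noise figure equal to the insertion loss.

5.10 dB

Convert to linear (a loss of L dB is a gain of −L dB): F_i = 10^(NF_i/10), G_i = 10^(G_i,dB/10)
  Stage 1: F_1 = 10^(2.64/10) = 1.837, G_1 = 10^(−2.64/10) = 0.5445
  Stage 2: F_2 = 10^(1.20/10) = 1.318, G_2 = 10^(10.9/10) = 12.30
  Stage 3: F_3 = 10^(8.11/10) = 6.471, G_3 = 10^(−7.26/10) = 0.1879
Friis cascade:
  F = 1.837 + (1.318 − 1)/0.5445 + (6.471 − 1)/6.699 = 3.238
NF = 10 log₁₀(3.238) = 5.10 dB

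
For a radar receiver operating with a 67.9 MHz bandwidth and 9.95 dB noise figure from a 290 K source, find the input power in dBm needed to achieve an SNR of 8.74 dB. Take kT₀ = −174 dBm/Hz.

Sensitivity = −174 + 10 log₁₀(B) + NF + SNR_min
= −174 + 78.32 + 9.95 + 8.74
= −76.99 dBm → −77.0 dBm

−77.0 dBm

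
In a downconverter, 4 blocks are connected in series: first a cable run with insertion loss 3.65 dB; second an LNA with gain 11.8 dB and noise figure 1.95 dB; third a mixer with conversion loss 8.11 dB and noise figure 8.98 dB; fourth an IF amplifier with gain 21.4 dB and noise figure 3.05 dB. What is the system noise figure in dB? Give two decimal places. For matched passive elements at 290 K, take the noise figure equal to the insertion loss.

Convert to linear (a loss of L dB is a gain of −L dB): F_i = 10^(NF_i/10), G_i = 10^(G_i,dB/10)
  Stage 1: F_1 = 10^(3.65/10) = 2.317, G_1 = 10^(−3.65/10) = 0.4315
  Stage 2: F_2 = 10^(1.95/10) = 1.567, G_2 = 10^(11.8/10) = 15.14
  Stage 3: F_3 = 10^(8.98/10) = 7.907, G_3 = 10^(−8.11/10) = 0.1545
  Stage 4: F_4 = 10^(3.05/10) = 2.018, G_4 = 10^(21.4/10) = 138.0
Friis cascade:
  F = 2.317 + (1.567 − 1)/0.4315 + (7.907 − 1)/6.531 + (2.018 − 1)/1.009 = 5.697
NF = 10 log₁₀(5.697) = 7.56 dB

7.56 dB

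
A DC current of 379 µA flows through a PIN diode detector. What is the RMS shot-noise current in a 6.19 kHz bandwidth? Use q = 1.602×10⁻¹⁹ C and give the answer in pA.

I_n = √(2qI·B)
2qI·B = 2 × 1.602×10⁻¹⁹ × 3.79×10⁻⁴ × 6.19×10³ = 7.52×10⁻¹⁹ A²
I_n = √(7.52×10⁻¹⁹) = 8.67×10⁻¹⁰ A = 867 pA

867 pA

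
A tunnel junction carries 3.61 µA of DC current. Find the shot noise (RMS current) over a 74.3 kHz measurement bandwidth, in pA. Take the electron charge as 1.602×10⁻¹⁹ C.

293 pA

I_n = √(2qI·B)
2qI·B = 2 × 1.602×10⁻¹⁹ × 3.61×10⁻⁶ × 7.43×10⁴ = 8.59×10⁻²⁰ A²
I_n = √(8.59×10⁻²⁰) = 2.93×10⁻¹⁰ A = 293 pA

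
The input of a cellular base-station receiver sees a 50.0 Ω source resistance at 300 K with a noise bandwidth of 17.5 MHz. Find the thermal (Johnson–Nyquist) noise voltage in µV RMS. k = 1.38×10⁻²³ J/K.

V_n = √(4kTRB)
4kTRB = 4 × 1.38×10⁻²³ × 300 × 5.00×10¹ × 1.75×10⁷ = 1.45×10⁻¹¹ V²
V_n = √(1.45×10⁻¹¹) = 3.81×10⁻⁶ V = 3.81 µV

3.81 µV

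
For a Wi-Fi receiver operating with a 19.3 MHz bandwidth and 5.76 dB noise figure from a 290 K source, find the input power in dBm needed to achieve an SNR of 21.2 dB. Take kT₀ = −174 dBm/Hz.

Sensitivity = −174 + 10 log₁₀(B) + NF + SNR_min
= −174 + 72.86 + 5.76 + 21.2
= −74.18 dBm → −74.2 dBm

−74.2 dBm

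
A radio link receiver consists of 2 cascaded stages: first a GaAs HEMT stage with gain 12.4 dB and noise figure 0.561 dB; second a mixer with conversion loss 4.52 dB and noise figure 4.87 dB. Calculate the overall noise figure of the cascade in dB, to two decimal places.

Convert to linear (a loss of L dB is a gain of −L dB): F_i = 10^(NF_i/10), G_i = 10^(G_i,dB/10)
  Stage 1: F_1 = 10^(0.561/10) = 1.138, G_1 = 10^(12.4/10) = 17.38
  Stage 2: F_2 = 10^(4.87/10) = 3.069, G_2 = 10^(−4.52/10) = 0.3532
Friis cascade:
  F = 1.138 + (3.069 − 1)/17.38 = 1.257
NF = 10 log₁₀(1.257) = 0.99 dB

0.99 dB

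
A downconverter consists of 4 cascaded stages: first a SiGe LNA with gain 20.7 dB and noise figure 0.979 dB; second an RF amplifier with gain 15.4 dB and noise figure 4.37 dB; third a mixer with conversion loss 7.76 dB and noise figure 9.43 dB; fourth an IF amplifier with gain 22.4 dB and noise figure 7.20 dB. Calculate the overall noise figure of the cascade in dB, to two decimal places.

1.06 dB

Convert to linear (a loss of L dB is a gain of −L dB): F_i = 10^(NF_i/10), G_i = 10^(G_i,dB/10)
  Stage 1: F_1 = 10^(0.979/10) = 1.253, G_1 = 10^(20.7/10) = 117.5
  Stage 2: F_2 = 10^(4.37/10) = 2.735, G_2 = 10^(15.4/10) = 34.67
  Stage 3: F_3 = 10^(9.43/10) = 8.770, G_3 = 10^(−7.76/10) = 0.1675
  Stage 4: F_4 = 10^(7.20/10) = 5.248, G_4 = 10^(22.4/10) = 173.8
Friis cascade:
  F = 1.253 + (2.735 − 1)/117.5 + (8.770 − 1)/4074 + (5.248 − 1)/682.3 = 1.276
NF = 10 log₁₀(1.276) = 1.06 dB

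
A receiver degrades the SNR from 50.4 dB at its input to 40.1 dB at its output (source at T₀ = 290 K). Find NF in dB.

10.3 dB

NF (dB) = SNR_in(dB) − SNR_out(dB) when the source is at T₀
NF = 50.4 − 40.1 = 10.3 dB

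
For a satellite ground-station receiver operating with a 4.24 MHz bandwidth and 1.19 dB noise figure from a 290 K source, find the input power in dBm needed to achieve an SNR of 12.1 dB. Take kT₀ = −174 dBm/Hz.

−94.4 dBm

Sensitivity = −174 + 10 log₁₀(B) + NF + SNR_min
= −174 + 66.27 + 1.19 + 12.1
= −94.44 dBm → −94.4 dBm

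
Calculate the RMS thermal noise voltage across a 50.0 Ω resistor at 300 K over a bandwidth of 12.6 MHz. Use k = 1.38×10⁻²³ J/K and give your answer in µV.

3.23 µV

V_n = √(4kTRB)
4kTRB = 4 × 1.38×10⁻²³ × 300 × 5.00×10¹ × 1.26×10⁷ = 1.04×10⁻¹¹ V²
V_n = √(1.04×10⁻¹¹) = 3.23×10⁻⁶ V = 3.23 µV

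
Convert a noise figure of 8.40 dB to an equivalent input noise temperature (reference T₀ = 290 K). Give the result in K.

1716 K

F = 10^(8.40/10) = 6.91831
T_e = (F − 1)·T₀ = (6.91831 − 1) × 290 = 1716 K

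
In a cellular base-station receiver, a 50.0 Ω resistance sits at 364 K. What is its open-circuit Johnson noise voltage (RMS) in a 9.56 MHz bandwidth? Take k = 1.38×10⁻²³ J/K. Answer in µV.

3.10 µV

V_n = √(4kTRB)
4kTRB = 4 × 1.38×10⁻²³ × 364 × 5.00×10¹ × 9.56×10⁶ = 9.60×10⁻¹² V²
V_n = √(9.60×10⁻¹²) = 3.10×10⁻⁶ V = 3.10 µV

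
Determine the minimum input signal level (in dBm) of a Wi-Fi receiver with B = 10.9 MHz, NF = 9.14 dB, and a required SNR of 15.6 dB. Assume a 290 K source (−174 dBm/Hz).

−78.9 dBm

Sensitivity = −174 + 10 log₁₀(B) + NF + SNR_min
= −174 + 70.37 + 9.14 + 15.6
= −78.89 dBm → −78.9 dBm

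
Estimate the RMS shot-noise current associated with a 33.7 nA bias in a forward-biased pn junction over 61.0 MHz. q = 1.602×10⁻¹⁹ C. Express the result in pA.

I_n = √(2qI·B)
2qI·B = 2 × 1.602×10⁻¹⁹ × 3.37×10⁻⁸ × 6.10×10⁷ = 6.59×10⁻¹⁹ A²
I_n = √(6.59×10⁻¹⁹) = 8.12×10⁻¹⁰ A = 812 pA

812 pA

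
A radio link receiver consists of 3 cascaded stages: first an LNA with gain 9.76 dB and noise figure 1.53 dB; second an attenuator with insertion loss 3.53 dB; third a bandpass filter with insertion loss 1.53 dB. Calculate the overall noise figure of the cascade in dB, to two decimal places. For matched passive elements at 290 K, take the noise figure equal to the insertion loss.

Convert to linear (a loss of L dB is a gain of −L dB): F_i = 10^(NF_i/10), G_i = 10^(G_i,dB/10)
  Stage 1: F_1 = 10^(1.53/10) = 1.422, G_1 = 10^(9.76/10) = 9.462
  Stage 2: F_2 = 10^(3.53/10) = 2.254, G_2 = 10^(−3.53/10) = 0.4436
  Stage 3: F_3 = 10^(1.53/10) = 1.422, G_3 = 10^(−1.53/10) = 0.7031
Friis cascade:
  F = 1.422 + (2.254 − 1)/9.462 + (1.422 − 1)/4.198 = 1.655
NF = 10 log₁₀(1.655) = 2.19 dB

2.19 dB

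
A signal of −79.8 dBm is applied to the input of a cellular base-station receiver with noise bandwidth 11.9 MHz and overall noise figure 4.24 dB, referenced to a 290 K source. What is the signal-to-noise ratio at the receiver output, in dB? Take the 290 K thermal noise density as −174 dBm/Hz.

19.2 dB

Noise floor: N = −174 + 10 log₁₀(B) + NF
10 log₁₀(1.19×10⁷) = 70.76 dB
N = −174 + 70.76 + 4.24 = −99.00 dBm
SNR = P_sig − N = −79.8 − (−99.00) = 19.20 dB → 19.2 dB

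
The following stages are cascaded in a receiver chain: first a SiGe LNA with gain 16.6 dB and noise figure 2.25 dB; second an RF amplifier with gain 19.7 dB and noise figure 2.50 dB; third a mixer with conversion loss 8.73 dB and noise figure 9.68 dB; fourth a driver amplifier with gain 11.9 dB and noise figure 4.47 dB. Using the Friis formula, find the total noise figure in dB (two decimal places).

Convert to linear (a loss of L dB is a gain of −L dB): F_i = 10^(NF_i/10), G_i = 10^(G_i,dB/10)
  Stage 1: F_1 = 10^(2.25/10) = 1.679, G_1 = 10^(16.6/10) = 45.71
  Stage 2: F_2 = 10^(2.50/10) = 1.778, G_2 = 10^(19.7/10) = 93.33
  Stage 3: F_3 = 10^(9.68/10) = 9.290, G_3 = 10^(−8.73/10) = 0.1340
  Stage 4: F_4 = 10^(4.47/10) = 2.799, G_4 = 10^(11.9/10) = 15.49
Friis cascade:
  F = 1.679 + (1.778 − 1)/45.71 + (9.290 − 1)/4266 + (2.799 − 1)/571.5 = 1.701
NF = 10 log₁₀(1.701) = 2.31 dB

2.31 dB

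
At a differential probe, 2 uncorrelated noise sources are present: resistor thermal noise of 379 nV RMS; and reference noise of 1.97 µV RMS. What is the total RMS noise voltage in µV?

2.01 µV

Uncorrelated sources add in power (mean-square): V_tot = √(ΣV_i²)
V_tot = √[(3.79×10⁻⁷)² + (1.97×10⁻⁶)²] = 2.01×10⁻⁶ V = 2.01 µV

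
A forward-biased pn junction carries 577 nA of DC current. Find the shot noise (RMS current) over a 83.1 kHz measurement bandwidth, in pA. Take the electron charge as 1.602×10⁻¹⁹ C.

124 pA

I_n = √(2qI·B)
2qI·B = 2 × 1.602×10⁻¹⁹ × 5.77×10⁻⁷ × 8.31×10⁴ = 1.54×10⁻²⁰ A²
I_n = √(1.54×10⁻²⁰) = 1.24×10⁻¹⁰ A = 124 pA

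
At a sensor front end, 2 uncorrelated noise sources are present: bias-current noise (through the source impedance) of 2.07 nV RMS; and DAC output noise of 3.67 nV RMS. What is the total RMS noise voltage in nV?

4.21 nV

Uncorrelated sources add in power (mean-square): V_tot = √(ΣV_i²)
V_tot = √[(2.07×10⁻⁹)² + (3.67×10⁻⁹)²] = 4.21×10⁻⁹ V = 4.21 nV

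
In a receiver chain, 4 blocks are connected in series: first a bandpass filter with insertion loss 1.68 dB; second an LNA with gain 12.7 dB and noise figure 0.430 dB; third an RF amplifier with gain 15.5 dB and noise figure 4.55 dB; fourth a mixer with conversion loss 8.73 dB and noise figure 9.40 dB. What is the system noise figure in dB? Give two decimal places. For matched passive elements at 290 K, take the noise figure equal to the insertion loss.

Convert to linear (a loss of L dB is a gain of −L dB): F_i = 10^(NF_i/10), G_i = 10^(G_i,dB/10)
  Stage 1: F_1 = 10^(1.68/10) = 1.472, G_1 = 10^(−1.68/10) = 0.6792
  Stage 2: F_2 = 10^(0.430/10) = 1.104, G_2 = 10^(12.7/10) = 18.62
  Stage 3: F_3 = 10^(4.55/10) = 2.851, G_3 = 10^(15.5/10) = 35.48
  Stage 4: F_4 = 10^(9.40/10) = 8.710, G_4 = 10^(−8.73/10) = 0.1340
Friis cascade:
  F = 1.472 + (1.104 − 1)/0.6792 + (2.851 − 1)/12.65 + (8.710 − 1)/448.7 = 1.789
NF = 10 log₁₀(1.789) = 2.53 dB

2.53 dB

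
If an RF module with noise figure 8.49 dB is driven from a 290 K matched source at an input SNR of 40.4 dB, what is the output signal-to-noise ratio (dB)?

By definition F = SNR_in/SNR_out, so in dB: SNR_out = SNR_in − NF
SNR_out = 40.4 − 8.49 = 31.91 dB

31.91 dB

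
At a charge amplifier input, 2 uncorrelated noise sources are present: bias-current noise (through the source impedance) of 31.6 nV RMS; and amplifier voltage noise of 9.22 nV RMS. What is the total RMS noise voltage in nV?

Uncorrelated sources add in power (mean-square): V_tot = √(ΣV_i²)
V_tot = √[(3.16×10⁻⁸)² + (9.22×10⁻⁹)²] = 3.29×10⁻⁸ V = 32.9 nV

32.9 nV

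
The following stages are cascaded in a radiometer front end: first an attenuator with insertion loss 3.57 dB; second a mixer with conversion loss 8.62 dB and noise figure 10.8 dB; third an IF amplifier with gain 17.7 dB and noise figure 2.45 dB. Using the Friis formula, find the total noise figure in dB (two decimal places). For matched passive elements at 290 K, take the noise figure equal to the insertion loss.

16.01 dB

Convert to linear (a loss of L dB is a gain of −L dB): F_i = 10^(NF_i/10), G_i = 10^(G_i,dB/10)
  Stage 1: F_1 = 10^(3.57/10) = 2.275, G_1 = 10^(−3.57/10) = 0.4395
  Stage 2: F_2 = 10^(10.8/10) = 12.02, G_2 = 10^(−8.62/10) = 0.1374
  Stage 3: F_3 = 10^(2.45/10) = 1.758, G_3 = 10^(17.7/10) = 58.88
Friis cascade:
  F = 2.275 + (12.02 − 1)/0.4395 + (1.758 − 1)/0.06039 = 39.90
NF = 10 log₁₀(39.90) = 16.01 dB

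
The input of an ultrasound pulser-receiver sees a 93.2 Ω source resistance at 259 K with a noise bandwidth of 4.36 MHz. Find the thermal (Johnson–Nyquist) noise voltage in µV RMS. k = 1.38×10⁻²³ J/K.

2.41 µV

V_n = √(4kTRB)
4kTRB = 4 × 1.38×10⁻²³ × 259 × 9.32×10¹ × 4.36×10⁶ = 5.81×10⁻¹² V²
V_n = √(5.81×10⁻¹²) = 2.41×10⁻⁶ V = 2.41 µV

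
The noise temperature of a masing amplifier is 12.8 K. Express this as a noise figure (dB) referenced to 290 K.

F = 1 + T_e/T₀ = 1 + 12.8/290 = 1.04414
NF = 10 log₁₀(1.04414) = 0.188 dB

0.188 dB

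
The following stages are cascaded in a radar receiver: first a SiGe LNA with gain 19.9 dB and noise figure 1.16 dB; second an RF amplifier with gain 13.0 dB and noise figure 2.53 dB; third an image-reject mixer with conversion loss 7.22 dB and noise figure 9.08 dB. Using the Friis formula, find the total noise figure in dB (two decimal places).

Convert to linear (a loss of L dB is a gain of −L dB): F_i = 10^(NF_i/10), G_i = 10^(G_i,dB/10)
  Stage 1: F_1 = 10^(1.16/10) = 1.306, G_1 = 10^(19.9/10) = 97.72
  Stage 2: F_2 = 10^(2.53/10) = 1.791, G_2 = 10^(13.0/10) = 19.95
  Stage 3: F_3 = 10^(9.08/10) = 8.091, G_3 = 10^(−7.22/10) = 0.1897
Friis cascade:
  F = 1.306 + (1.791 − 1)/97.72 + (8.091 − 1)/1950 = 1.318
NF = 10 log₁₀(1.318) = 1.20 dB

1.20 dB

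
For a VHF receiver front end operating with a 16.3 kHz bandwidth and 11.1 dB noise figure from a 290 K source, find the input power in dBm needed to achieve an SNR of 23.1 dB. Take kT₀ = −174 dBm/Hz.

Sensitivity = −174 + 10 log₁₀(B) + NF + SNR_min
= −174 + 42.12 + 11.1 + 23.1
= −97.68 dBm → −97.7 dBm

−97.7 dBm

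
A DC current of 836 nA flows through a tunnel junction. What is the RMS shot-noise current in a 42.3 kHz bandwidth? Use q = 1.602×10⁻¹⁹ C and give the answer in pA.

106 pA

I_n = √(2qI·B)
2qI·B = 2 × 1.602×10⁻¹⁹ × 8.36×10⁻⁷ × 4.23×10⁴ = 1.13×10⁻²⁰ A²
I_n = √(1.13×10⁻²⁰) = 1.06×10⁻¹⁰ A = 106 pA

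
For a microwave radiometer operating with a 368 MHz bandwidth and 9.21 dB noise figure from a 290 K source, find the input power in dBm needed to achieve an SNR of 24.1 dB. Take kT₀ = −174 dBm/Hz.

Sensitivity = −174 + 10 log₁₀(B) + NF + SNR_min
= −174 + 85.66 + 9.21 + 24.1
= −55.03 dBm → −55.0 dBm

−55.0 dBm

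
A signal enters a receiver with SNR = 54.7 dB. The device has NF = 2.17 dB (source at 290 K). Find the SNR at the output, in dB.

By definition F = SNR_in/SNR_out, so in dB: SNR_out = SNR_in − NF
SNR_out = 54.7 − 2.17 = 52.53 dB

52.53 dB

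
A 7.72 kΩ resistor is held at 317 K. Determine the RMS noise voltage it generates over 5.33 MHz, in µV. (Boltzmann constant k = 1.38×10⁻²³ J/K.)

26.8 µV

V_n = √(4kTRB)
4kTRB = 4 × 1.38×10⁻²³ × 317 × 7.72×10³ × 5.33×10⁶ = 7.20×10⁻¹⁰ V²
V_n = √(7.20×10⁻¹⁰) = 2.68×10⁻⁵ V = 26.8 µV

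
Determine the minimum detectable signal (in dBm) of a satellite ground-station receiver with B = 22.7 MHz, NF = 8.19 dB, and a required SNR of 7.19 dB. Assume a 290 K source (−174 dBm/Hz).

−85.1 dBm

Sensitivity = −174 + 10 log₁₀(B) + NF + SNR_min
= −174 + 73.56 + 8.19 + 7.19
= −85.06 dBm → −85.1 dBm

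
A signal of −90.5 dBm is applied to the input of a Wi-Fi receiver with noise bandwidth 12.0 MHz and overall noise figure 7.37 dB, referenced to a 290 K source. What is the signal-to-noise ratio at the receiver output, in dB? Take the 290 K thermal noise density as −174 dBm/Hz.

5.3 dB

Noise floor: N = −174 + 10 log₁₀(B) + NF
10 log₁₀(1.20×10⁷) = 70.79 dB
N = −174 + 70.79 + 7.37 = −95.84 dBm
SNR = P_sig − N = −90.5 − (−95.84) = 5.34 dB → 5.3 dB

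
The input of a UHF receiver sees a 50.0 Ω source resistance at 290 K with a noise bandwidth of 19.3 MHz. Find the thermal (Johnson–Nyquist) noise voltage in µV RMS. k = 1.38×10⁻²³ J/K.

3.93 µV

V_n = √(4kTRB)
4kTRB = 4 × 1.38×10⁻²³ × 290 × 5.00×10¹ × 1.93×10⁷ = 1.54×10⁻¹¹ V²
V_n = √(1.54×10⁻¹¹) = 3.93×10⁻⁶ V = 3.93 µV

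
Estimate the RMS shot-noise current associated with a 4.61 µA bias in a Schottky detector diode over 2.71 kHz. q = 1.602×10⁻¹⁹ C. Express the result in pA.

63.3 pA

I_n = √(2qI·B)
2qI·B = 2 × 1.602×10⁻¹⁹ × 4.61×10⁻⁶ × 2.71×10³ = 4.00×10⁻²¹ A²
I_n = √(4.00×10⁻²¹) = 6.33×10⁻¹¹ A = 63.3 pA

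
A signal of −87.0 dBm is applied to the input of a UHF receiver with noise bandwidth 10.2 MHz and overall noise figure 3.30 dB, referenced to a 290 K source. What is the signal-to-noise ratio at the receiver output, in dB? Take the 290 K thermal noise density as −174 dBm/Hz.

Noise floor: N = −174 + 10 log₁₀(B) + NF
10 log₁₀(1.02×10⁷) = 70.09 dB
N = −174 + 70.09 + 3.30 = −100.61 dBm
SNR = P_sig − N = −87.0 − (−100.61) = 13.61 dB → 13.6 dB

13.6 dB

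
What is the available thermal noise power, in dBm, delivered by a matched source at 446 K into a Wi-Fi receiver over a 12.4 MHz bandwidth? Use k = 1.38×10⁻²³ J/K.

−101.2 dBm

P_n = kTB = 1.38×10⁻²³ × 446 × 1.24×10⁷ = 7.63×10⁻¹⁴ W
In dBm: 10 log₁₀(7.63×10⁻¹⁴ / 10⁻³) = −101.2 dBm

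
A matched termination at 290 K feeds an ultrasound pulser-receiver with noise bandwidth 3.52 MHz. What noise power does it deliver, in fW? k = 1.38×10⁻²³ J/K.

P_n = kTB = 1.38×10⁻²³ × 290 × 3.52×10⁶ = 1.41×10⁻¹⁴ W = 14.1 fW

14.1 fW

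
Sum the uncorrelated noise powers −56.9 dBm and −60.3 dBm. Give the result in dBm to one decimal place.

Convert to linear, add, convert back:
P₁ = 2.04×10⁻⁹ W, P₂ = 9.33×10⁻¹⁰ W
P_tot = 2.97×10⁻⁹ W → 10 log₁₀(P_tot / 10⁻³) = −55.3 dBm

−55.3 dBm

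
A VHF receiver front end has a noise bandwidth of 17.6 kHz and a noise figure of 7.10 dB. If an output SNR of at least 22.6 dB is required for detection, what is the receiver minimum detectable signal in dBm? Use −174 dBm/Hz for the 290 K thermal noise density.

−101.8 dBm

Sensitivity = −174 + 10 log₁₀(B) + NF + SNR_min
= −174 + 42.46 + 7.10 + 22.6
= −101.84 dBm → −101.8 dBm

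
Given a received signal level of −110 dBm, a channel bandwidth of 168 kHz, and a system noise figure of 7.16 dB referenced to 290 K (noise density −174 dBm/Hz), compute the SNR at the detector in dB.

Noise floor: N = −174 + 10 log₁₀(B) + NF
10 log₁₀(1.68×10⁵) = 52.25 dB
N = −174 + 52.25 + 7.16 = −114.59 dBm
SNR = P_sig − N = −110 − (−114.59) = 4.59 dB → 4.6 dB

4.6 dB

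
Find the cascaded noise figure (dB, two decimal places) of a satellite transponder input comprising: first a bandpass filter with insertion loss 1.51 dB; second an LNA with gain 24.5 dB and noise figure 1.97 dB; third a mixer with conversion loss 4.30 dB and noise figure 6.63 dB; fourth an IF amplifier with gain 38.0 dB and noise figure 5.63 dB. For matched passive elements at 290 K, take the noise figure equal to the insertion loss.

3.58 dB

Convert to linear (a loss of L dB is a gain of −L dB): F_i = 10^(NF_i/10), G_i = 10^(G_i,dB/10)
  Stage 1: F_1 = 10^(1.51/10) = 1.416, G_1 = 10^(−1.51/10) = 0.7063
  Stage 2: F_2 = 10^(1.97/10) = 1.574, G_2 = 10^(24.5/10) = 281.8
  Stage 3: F_3 = 10^(6.63/10) = 4.603, G_3 = 10^(−4.30/10) = 0.3715
  Stage 4: F_4 = 10^(5.63/10) = 3.656, G_4 = 10^(38.0/10) = 6310
Friis cascade:
  F = 1.416 + (1.574 − 1)/0.7063 + (4.603 − 1)/199.1 + (3.656 − 1)/73.96 = 2.282
NF = 10 log₁₀(2.282) = 3.58 dB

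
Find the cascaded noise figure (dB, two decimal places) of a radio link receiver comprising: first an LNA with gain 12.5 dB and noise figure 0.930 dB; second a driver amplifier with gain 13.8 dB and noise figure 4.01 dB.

1.22 dB

Convert to linear (a loss of L dB is a gain of −L dB): F_i = 10^(NF_i/10), G_i = 10^(G_i,dB/10)
  Stage 1: F_1 = 10^(0.930/10) = 1.239, G_1 = 10^(12.5/10) = 17.78
  Stage 2: F_2 = 10^(4.01/10) = 2.518, G_2 = 10^(13.8/10) = 23.99
Friis cascade:
  F = 1.239 + (2.518 − 1)/17.78 = 1.324
NF = 10 log₁₀(1.324) = 1.22 dB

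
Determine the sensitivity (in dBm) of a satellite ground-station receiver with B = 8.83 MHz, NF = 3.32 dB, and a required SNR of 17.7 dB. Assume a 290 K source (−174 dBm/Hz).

Sensitivity = −174 + 10 log₁₀(B) + NF + SNR_min
= −174 + 69.46 + 3.32 + 17.7
= −83.52 dBm → −83.5 dBm

−83.5 dBm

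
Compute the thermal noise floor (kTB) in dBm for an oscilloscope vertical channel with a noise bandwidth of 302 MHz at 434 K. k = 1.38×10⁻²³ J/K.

−87.4 dBm

P_n = kTB = 1.38×10⁻²³ × 434 × 3.02×10⁸ = 1.81×10⁻¹² W
In dBm: 10 log₁₀(1.81×10⁻¹² / 10⁻³) = −87.4 dBm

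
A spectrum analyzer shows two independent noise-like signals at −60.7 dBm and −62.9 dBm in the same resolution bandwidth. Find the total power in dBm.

−58.7 dBm

Convert to linear, add, convert back:
P₁ = 8.51×10⁻¹⁰ W, P₂ = 5.13×10⁻¹⁰ W
P_tot = 1.36×10⁻⁹ W → 10 log₁₀(P_tot / 10⁻³) = −58.7 dBm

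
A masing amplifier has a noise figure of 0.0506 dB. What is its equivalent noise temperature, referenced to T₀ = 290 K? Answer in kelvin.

3.40 K

F = 10^(0.0506/10) = 1.01172
T_e = (F − 1)·T₀ = (1.01172 − 1) × 290 = 3.40 K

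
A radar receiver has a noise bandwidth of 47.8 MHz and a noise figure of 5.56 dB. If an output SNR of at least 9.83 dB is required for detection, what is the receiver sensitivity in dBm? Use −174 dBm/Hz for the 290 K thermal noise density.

Sensitivity = −174 + 10 log₁₀(B) + NF + SNR_min
= −174 + 76.79 + 5.56 + 9.83
= −81.82 dBm → −81.8 dBm

−81.8 dBm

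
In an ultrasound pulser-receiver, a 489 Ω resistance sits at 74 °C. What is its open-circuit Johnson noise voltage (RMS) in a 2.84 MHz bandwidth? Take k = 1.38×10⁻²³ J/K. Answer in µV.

5.16 µV

T = 74 °C + 273.15 = 347.15 K
V_n = √(4kTRB)
4kTRB = 4 × 1.38×10⁻²³ × 347.15 × 4.89×10² × 2.84×10⁶ = 2.66×10⁻¹¹ V²
V_n = √(2.66×10⁻¹¹) = 5.16×10⁻⁶ V = 5.16 µV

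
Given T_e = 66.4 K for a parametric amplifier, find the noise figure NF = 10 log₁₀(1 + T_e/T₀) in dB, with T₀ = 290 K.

0.895 dB

F = 1 + T_e/T₀ = 1 + 66.4/290 = 1.22897
NF = 10 log₁₀(1.22897) = 0.895 dB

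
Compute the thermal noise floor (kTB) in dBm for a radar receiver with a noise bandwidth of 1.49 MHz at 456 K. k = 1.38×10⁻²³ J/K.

P_n = kTB = 1.38×10⁻²³ × 456 × 1.49×10⁶ = 9.38×10⁻¹⁵ W
In dBm: 10 log₁₀(9.38×10⁻¹⁵ / 10⁻³) = −110.3 dBm

−110.3 dBm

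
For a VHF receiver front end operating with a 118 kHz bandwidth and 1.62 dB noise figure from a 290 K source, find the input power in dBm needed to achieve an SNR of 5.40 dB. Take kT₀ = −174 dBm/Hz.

Sensitivity = −174 + 10 log₁₀(B) + NF + SNR_min
= −174 + 50.72 + 1.62 + 5.40
= −116.26 dBm → −116.3 dBm

−116.3 dBm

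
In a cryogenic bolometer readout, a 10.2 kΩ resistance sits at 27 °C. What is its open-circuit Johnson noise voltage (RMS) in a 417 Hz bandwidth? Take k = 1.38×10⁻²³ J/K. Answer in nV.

265 nV

T = 27 °C + 273.15 = 300.15 K
V_n = √(4kTRB)
4kTRB = 4 × 1.38×10⁻²³ × 300.15 × 1.02×10⁴ × 4.17×10² = 7.05×10⁻¹⁴ V²
V_n = √(7.05×10⁻¹⁴) = 2.65×10⁻⁷ V = 265 nV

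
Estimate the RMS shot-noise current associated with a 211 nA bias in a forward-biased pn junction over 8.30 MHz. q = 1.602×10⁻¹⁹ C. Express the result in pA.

I_n = √(2qI·B)
2qI·B = 2 × 1.602×10⁻¹⁹ × 2.11×10⁻⁷ × 8.30×10⁶ = 5.61×10⁻¹⁹ A²
I_n = √(5.61×10⁻¹⁹) = 7.49×10⁻¹⁰ A = 749 pA

749 pA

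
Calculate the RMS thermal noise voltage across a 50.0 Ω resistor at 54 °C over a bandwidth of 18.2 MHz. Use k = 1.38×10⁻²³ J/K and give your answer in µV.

T = 54 °C + 273.15 = 327.15 K
V_n = √(4kTRB)
4kTRB = 4 × 1.38×10⁻²³ × 327.15 × 5.00×10¹ × 1.82×10⁷ = 1.64×10⁻¹¹ V²
V_n = √(1.64×10⁻¹¹) = 4.05×10⁻⁶ V = 4.05 µV

4.05 µV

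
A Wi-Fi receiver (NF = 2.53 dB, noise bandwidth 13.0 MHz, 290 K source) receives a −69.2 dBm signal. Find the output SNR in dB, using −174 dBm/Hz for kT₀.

Noise floor: N = −174 + 10 log₁₀(B) + NF
10 log₁₀(1.30×10⁷) = 71.14 dB
N = −174 + 71.14 + 2.53 = −100.33 dBm
SNR = P_sig − N = −69.2 − (−100.33) = 31.13 dB → 31.1 dB

31.1 dB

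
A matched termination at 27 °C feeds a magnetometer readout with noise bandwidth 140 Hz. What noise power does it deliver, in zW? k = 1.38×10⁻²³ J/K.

580 zW

T = 27 °C + 273.15 = 300.15 K
P_n = kTB = 1.38×10⁻²³ × 300.15 × 1.40×10² = 5.80×10⁻¹⁹ W = 580 zW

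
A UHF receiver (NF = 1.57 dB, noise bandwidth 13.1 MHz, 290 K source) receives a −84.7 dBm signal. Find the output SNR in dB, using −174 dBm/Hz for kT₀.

Noise floor: N = −174 + 10 log₁₀(B) + NF
10 log₁₀(1.31×10⁷) = 71.17 dB
N = −174 + 71.17 + 1.57 = −101.26 dBm
SNR = P_sig − N = −84.7 − (−101.26) = 16.56 dB → 16.6 dB

16.6 dB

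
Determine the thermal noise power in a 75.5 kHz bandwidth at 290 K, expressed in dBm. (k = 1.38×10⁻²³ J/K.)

−125.2 dBm

P_n = kTB = 1.38×10⁻²³ × 290 × 7.55×10⁴ = 3.02×10⁻¹⁶ W
In dBm: 10 log₁₀(3.02×10⁻¹⁶ / 10⁻³) = −125.2 dBm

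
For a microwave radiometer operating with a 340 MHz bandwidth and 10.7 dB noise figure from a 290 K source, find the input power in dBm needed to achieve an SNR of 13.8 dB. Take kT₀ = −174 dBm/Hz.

Sensitivity = −174 + 10 log₁₀(B) + NF + SNR_min
= −174 + 85.31 + 10.7 + 13.8
= −64.19 dBm → −64.2 dBm

−64.2 dBm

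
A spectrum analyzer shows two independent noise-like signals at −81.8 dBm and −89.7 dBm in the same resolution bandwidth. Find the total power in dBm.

−81.1 dBm

Convert to linear, add, convert back:
P₁ = 6.61×10⁻¹² W, P₂ = 1.07×10⁻¹² W
P_tot = 7.68×10⁻¹² W → 10 log₁₀(P_tot / 10⁻³) = −81.1 dBm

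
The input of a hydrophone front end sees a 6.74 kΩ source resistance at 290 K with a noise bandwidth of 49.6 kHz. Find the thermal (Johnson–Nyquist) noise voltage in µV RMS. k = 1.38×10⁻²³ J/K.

2.31 µV

V_n = √(4kTRB)
4kTRB = 4 × 1.38×10⁻²³ × 290 × 6.74×10³ × 4.96×10⁴ = 5.35×10⁻¹² V²
V_n = √(5.35×10⁻¹²) = 2.31×10⁻⁶ V = 2.31 µV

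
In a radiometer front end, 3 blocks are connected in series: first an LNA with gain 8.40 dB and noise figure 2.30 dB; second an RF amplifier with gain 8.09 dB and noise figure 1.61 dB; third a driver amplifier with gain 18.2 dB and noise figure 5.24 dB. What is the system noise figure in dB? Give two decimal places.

Convert to linear (a loss of L dB is a gain of −L dB): F_i = 10^(NF_i/10), G_i = 10^(G_i,dB/10)
  Stage 1: F_1 = 10^(2.30/10) = 1.698, G_1 = 10^(8.40/10) = 6.918
  Stage 2: F_2 = 10^(1.61/10) = 1.449, G_2 = 10^(8.09/10) = 6.442
  Stage 3: F_3 = 10^(5.24/10) = 3.342, G_3 = 10^(18.2/10) = 66.07
Friis cascade:
  F = 1.698 + (1.449 − 1)/6.918 + (3.342 − 1)/44.57 = 1.816
NF = 10 log₁₀(1.816) = 2.59 dB

2.59 dB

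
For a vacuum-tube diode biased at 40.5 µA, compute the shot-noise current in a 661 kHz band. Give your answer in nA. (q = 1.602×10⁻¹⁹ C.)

I_n = √(2qI·B)
2qI·B = 2 × 1.602×10⁻¹⁹ × 4.05×10⁻⁵ × 6.61×10⁵ = 8.58×10⁻¹⁸ A²
I_n = √(8.58×10⁻¹⁸) = 2.93×10⁻⁹ A = 2.93 nA

2.93 nA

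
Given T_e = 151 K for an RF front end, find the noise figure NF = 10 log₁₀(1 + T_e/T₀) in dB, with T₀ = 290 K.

F = 1 + T_e/T₀ = 1 + 151/290 = 1.52069
NF = 10 log₁₀(1.52069) = 1.82 dB

1.82 dB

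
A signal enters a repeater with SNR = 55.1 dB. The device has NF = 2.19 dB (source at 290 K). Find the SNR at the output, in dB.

52.91 dB

By definition F = SNR_in/SNR_out, so in dB: SNR_out = SNR_in − NF
SNR_out = 55.1 − 2.19 = 52.91 dB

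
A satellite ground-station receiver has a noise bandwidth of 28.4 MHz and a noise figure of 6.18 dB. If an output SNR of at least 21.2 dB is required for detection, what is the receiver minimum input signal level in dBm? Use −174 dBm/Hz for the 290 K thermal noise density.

−72.1 dBm

Sensitivity = −174 + 10 log₁₀(B) + NF + SNR_min
= −174 + 74.53 + 6.18 + 21.2
= −72.09 dBm → −72.1 dBm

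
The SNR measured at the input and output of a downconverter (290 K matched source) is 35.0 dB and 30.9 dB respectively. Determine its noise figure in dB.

4.1 dB

NF (dB) = SNR_in(dB) − SNR_out(dB) when the source is at T₀
NF = 35.0 − 30.9 = 4.1 dB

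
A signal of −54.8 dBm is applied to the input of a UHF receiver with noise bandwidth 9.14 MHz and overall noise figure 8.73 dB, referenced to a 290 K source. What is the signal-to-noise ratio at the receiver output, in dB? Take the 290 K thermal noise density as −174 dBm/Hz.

40.9 dB

Noise floor: N = −174 + 10 log₁₀(B) + NF
10 log₁₀(9.14×10⁶) = 69.61 dB
N = −174 + 69.61 + 8.73 = −95.66 dBm
SNR = P_sig − N = −54.8 − (−95.66) = 40.86 dB → 40.9 dB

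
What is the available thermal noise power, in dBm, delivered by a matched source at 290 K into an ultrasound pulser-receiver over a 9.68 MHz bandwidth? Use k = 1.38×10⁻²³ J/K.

−104.1 dBm

P_n = kTB = 1.38×10⁻²³ × 290 × 9.68×10⁶ = 3.87×10⁻¹⁴ W
In dBm: 10 log₁₀(3.87×10⁻¹⁴ / 10⁻³) = −104.1 dBm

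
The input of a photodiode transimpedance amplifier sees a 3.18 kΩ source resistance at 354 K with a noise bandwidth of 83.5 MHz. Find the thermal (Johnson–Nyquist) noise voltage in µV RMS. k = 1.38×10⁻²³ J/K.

72.0 µV

V_n = √(4kTRB)
4kTRB = 4 × 1.38×10⁻²³ × 354 × 3.18×10³ × 8.35×10⁷ = 5.19×10⁻⁹ V²
V_n = √(5.19×10⁻⁹) = 7.20×10⁻⁵ V = 72.0 µV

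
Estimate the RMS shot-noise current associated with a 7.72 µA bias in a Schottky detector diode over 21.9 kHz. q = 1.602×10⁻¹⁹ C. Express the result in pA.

233 pA

I_n = √(2qI·B)
2qI·B = 2 × 1.602×10⁻¹⁹ × 7.72×10⁻⁶ × 2.19×10⁴ = 5.42×10⁻²⁰ A²
I_n = √(5.42×10⁻²⁰) = 2.33×10⁻¹⁰ A = 233 pA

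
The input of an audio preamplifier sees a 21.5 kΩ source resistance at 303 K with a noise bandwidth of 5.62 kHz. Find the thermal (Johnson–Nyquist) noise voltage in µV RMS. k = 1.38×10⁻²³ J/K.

1.42 µV

V_n = √(4kTRB)
4kTRB = 4 × 1.38×10⁻²³ × 303 × 2.15×10⁴ × 5.62×10³ = 2.02×10⁻¹² V²
V_n = √(2.02×10⁻¹²) = 1.42×10⁻⁶ V = 1.42 µV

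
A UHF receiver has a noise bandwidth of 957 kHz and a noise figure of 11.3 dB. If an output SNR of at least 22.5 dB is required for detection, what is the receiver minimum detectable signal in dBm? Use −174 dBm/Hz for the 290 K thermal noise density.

−80.4 dBm

Sensitivity = −174 + 10 log₁₀(B) + NF + SNR_min
= −174 + 59.81 + 11.3 + 22.5
= −80.39 dBm → −80.4 dBm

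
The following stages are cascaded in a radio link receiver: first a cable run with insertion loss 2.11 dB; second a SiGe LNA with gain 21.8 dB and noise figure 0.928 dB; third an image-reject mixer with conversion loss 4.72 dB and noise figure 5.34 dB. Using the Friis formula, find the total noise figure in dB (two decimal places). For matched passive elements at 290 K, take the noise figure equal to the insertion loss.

Convert to linear (a loss of L dB is a gain of −L dB): F_i = 10^(NF_i/10), G_i = 10^(G_i,dB/10)
  Stage 1: F_1 = 10^(2.11/10) = 1.626, G_1 = 10^(−2.11/10) = 0.6152
  Stage 2: F_2 = 10^(0.928/10) = 1.238, G_2 = 10^(21.8/10) = 151.4
  Stage 3: F_3 = 10^(5.34/10) = 3.420, G_3 = 10^(−4.72/10) = 0.3373
Friis cascade:
  F = 1.626 + (1.238 − 1)/0.6152 + (3.420 − 1)/93.11 = 2.039
NF = 10 log₁₀(2.039) = 3.09 dB

3.09 dB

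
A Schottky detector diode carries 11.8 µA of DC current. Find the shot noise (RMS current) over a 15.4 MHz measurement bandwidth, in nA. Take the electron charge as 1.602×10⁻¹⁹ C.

7.63 nA

I_n = √(2qI·B)
2qI·B = 2 × 1.602×10⁻¹⁹ × 1.18×10⁻⁵ × 1.54×10⁷ = 5.82×10⁻¹⁷ A²
I_n = √(5.82×10⁻¹⁷) = 7.63×10⁻⁹ A = 7.63 nA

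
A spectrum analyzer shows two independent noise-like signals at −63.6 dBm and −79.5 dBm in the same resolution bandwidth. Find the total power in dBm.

Convert to linear, add, convert back:
P₁ = 4.37×10⁻¹⁰ W, P₂ = 1.12×10⁻¹¹ W
P_tot = 4.48×10⁻¹⁰ W → 10 log₁₀(P_tot / 10⁻³) = −63.5 dBm

−63.5 dBm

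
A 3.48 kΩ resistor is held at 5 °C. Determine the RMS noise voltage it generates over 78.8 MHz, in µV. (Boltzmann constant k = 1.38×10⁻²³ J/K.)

64.9 µV

T = 5 °C + 273.15 = 278.15 K
V_n = √(4kTRB)
4kTRB = 4 × 1.38×10⁻²³ × 278.15 × 3.48×10³ × 7.88×10⁷ = 4.21×10⁻⁹ V²
V_n = √(4.21×10⁻⁹) = 6.49×10⁻⁵ V = 64.9 µV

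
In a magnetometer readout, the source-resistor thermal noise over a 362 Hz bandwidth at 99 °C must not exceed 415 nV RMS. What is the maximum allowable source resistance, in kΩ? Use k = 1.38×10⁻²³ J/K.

T = 99 °C + 273.15 = 372.15 K
Johnson–Nyquist: V_n = √(4kTRB) ⇒ R = V_n² / (4kTB)
4kTB = 4 × 1.38×10⁻²³ × 372.15 × 3.62×10² = 7.44×10⁻¹⁸
R = (4.15×10⁻⁷)² / 7.44×10⁻¹⁸ = 2.32×10⁴ Ω = 23.2 kΩ

23.2 kΩ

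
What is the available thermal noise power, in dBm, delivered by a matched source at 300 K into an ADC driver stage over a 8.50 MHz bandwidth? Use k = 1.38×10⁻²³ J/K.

P_n = kTB = 1.38×10⁻²³ × 300 × 8.50×10⁶ = 3.52×10⁻¹⁴ W
In dBm: 10 log₁₀(3.52×10⁻¹⁴ / 10⁻³) = −104.5 dBm

−104.5 dBm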